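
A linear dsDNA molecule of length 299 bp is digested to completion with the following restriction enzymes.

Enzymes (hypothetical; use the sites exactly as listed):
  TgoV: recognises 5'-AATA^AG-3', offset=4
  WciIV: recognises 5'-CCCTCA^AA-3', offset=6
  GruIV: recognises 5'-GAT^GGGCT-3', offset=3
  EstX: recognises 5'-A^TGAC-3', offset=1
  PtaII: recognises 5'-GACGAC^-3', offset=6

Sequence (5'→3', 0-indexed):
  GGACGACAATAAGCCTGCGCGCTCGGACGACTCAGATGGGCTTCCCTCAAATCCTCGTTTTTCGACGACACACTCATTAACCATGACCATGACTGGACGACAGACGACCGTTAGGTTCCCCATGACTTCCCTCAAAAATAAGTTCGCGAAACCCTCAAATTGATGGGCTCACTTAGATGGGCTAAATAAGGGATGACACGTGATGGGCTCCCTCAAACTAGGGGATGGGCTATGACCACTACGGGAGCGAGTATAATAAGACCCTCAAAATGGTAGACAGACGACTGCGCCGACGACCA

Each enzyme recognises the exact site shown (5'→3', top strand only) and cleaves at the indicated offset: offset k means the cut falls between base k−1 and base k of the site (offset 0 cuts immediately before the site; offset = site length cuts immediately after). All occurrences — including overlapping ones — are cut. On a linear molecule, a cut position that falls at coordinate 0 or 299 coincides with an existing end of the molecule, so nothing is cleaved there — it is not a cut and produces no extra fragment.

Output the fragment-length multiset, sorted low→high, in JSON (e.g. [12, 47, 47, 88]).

[2,4,5,6,6,6,6,7,7,7,9,10,11,11,11,12,12,12,12,14,14,14,17,18,20,20,26]

Scan for sites:
  TgoV AATAAG/4: at [7, 136, 184, 254] ⇒ [11, 140, 188, 258]
  WciIV CCCTCAAA/6: at [43, 128, 151, 209, 261] ⇒ [49, 134, 157, 215, 267]
  GruIV GATGGGCT/3: at [34, 161, 175, 201, 223] ⇒ [37, 164, 178, 204, 226]
  EstX ATGAC/1: at [82, 88, 121, 192, 231] ⇒ [83, 89, 122, 193, 232]
  PtaII GACGAC/6: at [1, 25, 63, 95, 102, 279, 291] ⇒ [7, 31, 69, 101, 108, 285, 297]

Pooled cuts: [7, 11, 31, 37, 49, 69, 83, 89, 101, 108, 122, 134, 140, 157, 164, 178, 188, 193, 204, 215, 226, 232, 258, 267, 285, 297]

Fragment lengths:
  [0,7): 7 bp
  [7,11): 4 bp
  [11,31): 20 bp
  [31,37): 6 bp
  [37,49): 12 bp
  [49,69): 20 bp
  [69,83): 14 bp
  [83,89): 6 bp
  [89,101): 12 bp
  [101,108): 7 bp
  [108,122): 14 bp
  [122,134): 12 bp
  [134,140): 6 bp
  [140,157): 17 bp
  [157,164): 7 bp
  [164,178): 14 bp
  [178,188): 10 bp
  [188,193): 5 bp
  [193,204): 11 bp
  [204,215): 11 bp
  [215,226): 11 bp
  [226,232): 6 bp
  [232,258): 26 bp
  [258,267): 9 bp
  [267,285): 18 bp
  [285,297): 12 bp
  [297,299): 2 bp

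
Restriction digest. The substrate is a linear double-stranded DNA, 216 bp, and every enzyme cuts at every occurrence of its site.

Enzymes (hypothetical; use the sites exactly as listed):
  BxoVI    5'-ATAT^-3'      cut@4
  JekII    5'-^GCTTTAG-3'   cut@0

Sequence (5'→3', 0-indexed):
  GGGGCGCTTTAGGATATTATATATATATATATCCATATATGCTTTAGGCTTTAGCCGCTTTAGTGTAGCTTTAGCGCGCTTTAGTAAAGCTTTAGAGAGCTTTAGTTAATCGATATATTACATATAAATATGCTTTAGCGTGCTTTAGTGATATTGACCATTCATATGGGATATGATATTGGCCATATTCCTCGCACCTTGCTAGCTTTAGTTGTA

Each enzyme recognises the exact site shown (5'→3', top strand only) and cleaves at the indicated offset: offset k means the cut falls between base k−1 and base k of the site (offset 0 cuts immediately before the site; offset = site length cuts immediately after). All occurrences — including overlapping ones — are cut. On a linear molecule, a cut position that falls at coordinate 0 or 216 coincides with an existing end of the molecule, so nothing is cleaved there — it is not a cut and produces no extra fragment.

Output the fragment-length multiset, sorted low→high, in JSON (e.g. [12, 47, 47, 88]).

Scan for sites:
  BxoVI (ATAT, off=4): starts [13, 18, 20, 22, 24, 26, 28, 34, 36, 112, 114, 121, 127, 150, 163, 170, 175, 184] → cuts [17, 22, 24, 26, 28, 30, 32, 38, 40, 116, 118, 125, 131, 154, 167, 174, 179, 188]
  JekII (GCTTTAG, off=0): starts [5, 40, 47, 56, 67, 77, 88, 98, 131, 141, 204] → cuts [5, 40, 47, 56, 67, 77, 88, 98, 131, 141, 204]

Pooled cuts: [5, 17, 22, 24, 26, 28, 30, 32, 38, 40, 47, 56, 67, 77, 88, 98, 116, 118, 125, 131, 141, 154, 167, 174, 179, 188, 204]

Fragment lengths:
  [0,5): 5 bp
  [5,17): 12 bp
  [17,22): 5 bp
  [22,24): 2 bp
  [24,26): 2 bp
  [26,28): 2 bp
  [28,30): 2 bp
  [30,32): 2 bp
  [32,38): 6 bp
  [38,40): 2 bp
  [40,47): 7 bp
  [47,56): 9 bp
  [56,67): 11 bp
  [67,77): 10 bp
  [77,88): 11 bp
  [88,98): 10 bp
  [98,116): 18 bp
  [116,118): 2 bp
  [118,125): 7 bp
  [125,131): 6 bp
  [131,141): 10 bp
  [141,154): 13 bp
  [154,167): 13 bp
  [167,174): 7 bp
  [174,179): 5 bp
  [179,188): 9 bp
  [188,204): 16 bp
  [204,216): 12 bp

[2,2,2,2,2,2,2,5,5,5,6,6,7,7,7,9,9,10,10,10,11,11,12,12,13,13,16,18]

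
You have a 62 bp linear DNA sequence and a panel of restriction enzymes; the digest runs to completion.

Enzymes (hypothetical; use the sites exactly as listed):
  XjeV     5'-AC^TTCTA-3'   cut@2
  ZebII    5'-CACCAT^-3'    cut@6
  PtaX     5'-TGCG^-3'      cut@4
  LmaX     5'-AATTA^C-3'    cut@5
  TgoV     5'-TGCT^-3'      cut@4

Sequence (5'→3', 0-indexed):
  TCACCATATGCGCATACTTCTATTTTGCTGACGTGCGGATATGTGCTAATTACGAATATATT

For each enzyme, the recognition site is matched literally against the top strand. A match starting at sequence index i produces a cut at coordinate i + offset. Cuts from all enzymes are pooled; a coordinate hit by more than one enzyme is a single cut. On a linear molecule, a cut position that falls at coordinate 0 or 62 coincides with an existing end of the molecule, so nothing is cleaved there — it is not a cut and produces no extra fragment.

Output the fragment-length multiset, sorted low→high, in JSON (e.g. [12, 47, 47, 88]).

[5,5,5,7,8,10,10,12]

Site scan:
  XjeV ACTTCTA/2: at [15] ⇒ [17]
  ZebII CACCAT/6: at [1] ⇒ [7]
  PtaX TGCG/4: at [8, 33] ⇒ [12, 37]
  LmaX AATTAC/5: at [47] ⇒ [52]
  TgoV TGCT/4: at [25, 43] ⇒ [29, 47]

All cut coordinates (distinct, sorted): [7, 12, 17, 29, 37, 47, 52]

Fragment lengths:
  [0,7): 7 bp
  [7,12): 5 bp
  [12,17): 5 bp
  [17,29): 12 bp
  [29,37): 8 bp
  [37,47): 10 bp
  [47,52): 5 bp
  [52,62): 10 bp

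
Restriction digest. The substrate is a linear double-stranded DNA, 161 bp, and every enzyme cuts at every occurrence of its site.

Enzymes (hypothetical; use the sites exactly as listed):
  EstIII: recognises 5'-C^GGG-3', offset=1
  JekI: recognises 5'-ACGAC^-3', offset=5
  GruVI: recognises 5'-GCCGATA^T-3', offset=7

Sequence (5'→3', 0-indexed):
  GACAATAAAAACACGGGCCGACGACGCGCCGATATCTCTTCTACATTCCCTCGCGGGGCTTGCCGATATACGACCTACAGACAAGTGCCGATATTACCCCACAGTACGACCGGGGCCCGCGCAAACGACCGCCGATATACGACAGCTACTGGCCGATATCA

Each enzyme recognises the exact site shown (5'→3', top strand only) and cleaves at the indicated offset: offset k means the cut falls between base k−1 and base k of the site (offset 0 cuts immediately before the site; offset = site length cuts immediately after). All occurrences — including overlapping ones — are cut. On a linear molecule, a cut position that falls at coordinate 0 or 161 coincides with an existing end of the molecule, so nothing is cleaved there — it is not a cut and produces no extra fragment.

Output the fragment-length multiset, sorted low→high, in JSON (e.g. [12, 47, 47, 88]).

Site scan:
  EstIII CGGG/1: at [13, 53, 110] ⇒ [14, 54, 111]
  JekI ACGAC/5: at [20, 69, 105, 124, 138] ⇒ [25, 74, 110, 129, 143]
  GruVI GCCGATAT/7: at [27, 61, 86, 130, 151] ⇒ [34, 68, 93, 137, 158]

All cut coordinates (distinct, sorted): [14, 25, 34, 54, 68, 74, 93, 110, 111, 129, 137, 143, 158]

Fragment lengths:
  [0,14): 14 bp
  [14,25): 11 bp
  [25,34): 9 bp
  [34,54): 20 bp
  [54,68): 14 bp
  [68,74): 6 bp
  [74,93): 19 bp
  [93,110): 17 bp
  [110,111): 1 bp
  [111,129): 18 bp
  [129,137): 8 bp
  [137,143): 6 bp
  [143,158): 15 bp
  [158,161): 3 bp

[1,3,6,6,8,9,11,14,14,15,17,18,19,20]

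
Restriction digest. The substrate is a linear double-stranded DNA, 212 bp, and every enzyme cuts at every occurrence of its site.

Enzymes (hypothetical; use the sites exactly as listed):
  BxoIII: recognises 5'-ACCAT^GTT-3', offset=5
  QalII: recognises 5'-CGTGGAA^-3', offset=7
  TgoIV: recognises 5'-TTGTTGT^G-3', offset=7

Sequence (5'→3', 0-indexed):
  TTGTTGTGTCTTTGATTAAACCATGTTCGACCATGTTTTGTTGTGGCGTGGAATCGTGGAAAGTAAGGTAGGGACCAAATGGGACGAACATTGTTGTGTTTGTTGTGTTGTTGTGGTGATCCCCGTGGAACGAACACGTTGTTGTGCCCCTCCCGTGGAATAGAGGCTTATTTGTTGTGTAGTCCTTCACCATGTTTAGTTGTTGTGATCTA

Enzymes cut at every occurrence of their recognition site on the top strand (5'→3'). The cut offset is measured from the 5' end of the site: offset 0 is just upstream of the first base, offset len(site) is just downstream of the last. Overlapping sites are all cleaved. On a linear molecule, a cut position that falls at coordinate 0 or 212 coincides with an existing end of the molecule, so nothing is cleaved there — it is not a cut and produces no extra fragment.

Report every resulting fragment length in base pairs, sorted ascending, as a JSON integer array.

[6,7,8,8,9,9,10,10,13,15,15,15,16,17,18,36]

Scan for sites:
  BxoIII ACCATGTT/5: at [19, 29, 188] ⇒ [24, 34, 193]
  QalII CGTGGAA/7: at [46, 54, 123, 153] ⇒ [53, 61, 130, 160]
  TgoIV TTGTTGTG/7: at [0, 37, 90, 99, 107, 138, 171, 199] ⇒ [7, 44, 97, 106, 114, 145, 178, 206]

All cut coordinates (distinct, sorted): [7, 24, 34, 44, 53, 61, 97, 106, 114, 130, 145, 160, 178, 193, 206]

Fragment lengths:
  [0,7): 7 bp
  [7,24): 17 bp
  [24,34): 10 bp
  [34,44): 10 bp
  [44,53): 9 bp
  [53,61): 8 bp
  [61,97): 36 bp
  [97,106): 9 bp
  [106,114): 8 bp
  [114,130): 16 bp
  [130,145): 15 bp
  [145,160): 15 bp
  [160,178): 18 bp
  [178,193): 15 bp
  [193,206): 13 bp
  [206,212): 6 bp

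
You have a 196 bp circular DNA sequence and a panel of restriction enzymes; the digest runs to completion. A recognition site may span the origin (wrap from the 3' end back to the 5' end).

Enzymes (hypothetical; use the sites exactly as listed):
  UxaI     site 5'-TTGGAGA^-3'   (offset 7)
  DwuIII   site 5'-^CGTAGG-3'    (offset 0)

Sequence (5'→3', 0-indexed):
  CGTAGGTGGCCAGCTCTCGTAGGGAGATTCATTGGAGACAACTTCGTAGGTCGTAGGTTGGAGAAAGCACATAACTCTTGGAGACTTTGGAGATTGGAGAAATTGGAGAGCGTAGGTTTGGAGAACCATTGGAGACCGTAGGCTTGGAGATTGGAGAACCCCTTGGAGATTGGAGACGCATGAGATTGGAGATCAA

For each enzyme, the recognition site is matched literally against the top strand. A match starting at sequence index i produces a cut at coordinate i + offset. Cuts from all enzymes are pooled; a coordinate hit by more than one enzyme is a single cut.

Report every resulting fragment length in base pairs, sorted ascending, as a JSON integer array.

Site scan:
  UxaI (TTGGAGA, off=7): starts [31, 57, 77, 86, 93, 102, 117, 128, 143, 150, 162, 169, 185] → cuts [38, 64, 84, 93, 100, 109, 124, 135, 150, 157, 169, 176, 192]
  DwuIII (CGTAGG, off=0): starts [0, 17, 44, 51, 110, 136] → cuts [0, 17, 44, 51, 110, 136]

All cut coordinates (distinct, sorted): [0, 17, 38, 44, 51, 64, 84, 93, 100, 109, 110, 124, 135, 136, 150, 157, 169, 176, 192]

Fragment lengths:
  0→17: 17 bp
  17→38: 21 bp
  38→44: 6 bp
  44→51: 7 bp
  51→64: 13 bp
  64→84: 20 bp
  84→93: 9 bp
  93→100: 7 bp
  100→109: 9 bp
  109→110: 1 bp
  110→124: 14 bp
  124→135: 11 bp
  135→136: 1 bp
  136→150: 14 bp
  150→157: 7 bp
  157→169: 12 bp
  169→176: 7 bp
  176→192: 16 bp
  192→0 (wrap): 196-192+0 = 4 bp

[1,1,4,6,7,7,7,7,9,9,11,12,13,14,14,16,17,20,21]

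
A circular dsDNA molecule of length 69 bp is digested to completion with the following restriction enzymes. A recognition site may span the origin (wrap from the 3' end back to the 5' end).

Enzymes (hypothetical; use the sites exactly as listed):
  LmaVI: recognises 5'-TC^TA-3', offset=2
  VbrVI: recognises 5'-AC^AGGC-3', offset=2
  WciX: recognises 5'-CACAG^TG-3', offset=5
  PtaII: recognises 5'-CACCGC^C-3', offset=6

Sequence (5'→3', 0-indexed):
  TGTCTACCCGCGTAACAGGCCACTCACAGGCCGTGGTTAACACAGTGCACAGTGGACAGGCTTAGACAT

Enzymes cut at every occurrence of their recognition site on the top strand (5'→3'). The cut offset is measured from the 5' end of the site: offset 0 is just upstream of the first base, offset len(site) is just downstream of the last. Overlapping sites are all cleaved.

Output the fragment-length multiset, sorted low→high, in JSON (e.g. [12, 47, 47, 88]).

[5,7,11,12,16,18]

Scan for sites:
  LmaVI (TCTA, off=2): starts [2] → cuts [4]
  VbrVI (ACAGGC, off=2): starts [14, 25, 55] → cuts [16, 27, 57]
  WciX (CACAGTG, off=5): starts [40, 47] → cuts [45, 52]
  PtaII (CACCGCC, off=6): no sites

All cut coordinates (distinct, sorted): [4, 16, 27, 45, 52, 57]

Fragment lengths:
  4→16: 12 bp
  16→27: 11 bp
  27→45: 18 bp
  45→52: 7 bp
  52→57: 5 bp
  57→4 (wrap): 69-57+4 = 16 bp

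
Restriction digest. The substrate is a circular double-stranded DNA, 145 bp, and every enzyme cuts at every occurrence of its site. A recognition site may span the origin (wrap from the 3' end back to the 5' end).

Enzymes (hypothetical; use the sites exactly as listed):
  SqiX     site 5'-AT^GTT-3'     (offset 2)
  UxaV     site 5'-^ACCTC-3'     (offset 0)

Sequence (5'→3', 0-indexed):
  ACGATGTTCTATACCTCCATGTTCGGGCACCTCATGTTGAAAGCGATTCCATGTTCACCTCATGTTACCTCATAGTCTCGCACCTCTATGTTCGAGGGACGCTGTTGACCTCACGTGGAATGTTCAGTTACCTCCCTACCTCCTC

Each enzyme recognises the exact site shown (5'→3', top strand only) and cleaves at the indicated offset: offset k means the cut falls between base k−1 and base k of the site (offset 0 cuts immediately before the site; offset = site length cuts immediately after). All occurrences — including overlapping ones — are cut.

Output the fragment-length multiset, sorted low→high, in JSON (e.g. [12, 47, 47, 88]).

[3,4,7,7,7,8,8,8,8,8,13,14,15,17,18]

Scan for sites:
  SqiX ATGTT/2: at [3, 18, 33, 50, 61, 87, 119] ⇒ [5, 20, 35, 52, 63, 89, 121]
  UxaV ACCTC/0: at [12, 28, 56, 66, 81, 107, 129, 137] ⇒ [12, 28, 56, 66, 81, 107, 129, 137]

Pooled cuts: [5, 12, 20, 28, 35, 52, 56, 63, 66, 81, 89, 107, 121, 129, 137]

Fragments:
  5→12: 7 bp
  12→20: 8 bp
  20→28: 8 bp
  28→35: 7 bp
  35→52: 17 bp
  52→56: 4 bp
  56→63: 7 bp
  63→66: 3 bp
  66→81: 15 bp
  81→89: 8 bp
  89→107: 18 bp
  107→121: 14 bp
  121→129: 8 bp
  129→137: 8 bp
  137→5 (wrap): 145-137+5 = 13 bp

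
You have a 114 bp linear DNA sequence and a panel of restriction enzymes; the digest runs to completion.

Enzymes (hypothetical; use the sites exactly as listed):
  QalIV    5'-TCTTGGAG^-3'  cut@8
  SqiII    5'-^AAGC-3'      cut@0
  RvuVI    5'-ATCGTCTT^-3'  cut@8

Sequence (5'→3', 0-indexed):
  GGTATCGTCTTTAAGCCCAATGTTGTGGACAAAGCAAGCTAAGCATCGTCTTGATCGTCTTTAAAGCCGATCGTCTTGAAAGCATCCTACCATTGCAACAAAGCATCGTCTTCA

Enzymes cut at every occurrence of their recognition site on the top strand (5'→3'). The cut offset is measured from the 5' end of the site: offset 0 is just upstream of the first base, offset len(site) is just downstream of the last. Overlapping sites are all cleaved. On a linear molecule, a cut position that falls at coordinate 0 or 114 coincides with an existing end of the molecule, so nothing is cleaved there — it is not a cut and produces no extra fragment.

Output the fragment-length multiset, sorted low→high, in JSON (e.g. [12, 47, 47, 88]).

Scan for sites:
  QalIV (TCTTGGAG, off=8): no sites
  SqiII (AAGC, off=0): starts [12, 31, 35, 40, 63, 79, 100] → cuts [12, 31, 35, 40, 63, 79, 100]
  RvuVI (ATCGTCTT, off=8): starts [3, 44, 53, 69, 104] → cuts [11, 52, 61, 77, 112]

All cut coordinates (distinct, sorted): [11, 12, 31, 35, 40, 52, 61, 63, 77, 79, 100, 112]

Fragment lengths:
  [0,11): 11 bp
  [11,12): 1 bp
  [12,31): 19 bp
  [31,35): 4 bp
  [35,40): 5 bp
  [40,52): 12 bp
  [52,61): 9 bp
  [61,63): 2 bp
  [63,77): 14 bp
  [77,79): 2 bp
  [79,100): 21 bp
  [100,112): 12 bp
  [112,114): 2 bp

[1,2,2,2,4,5,9,11,12,12,14,19,21]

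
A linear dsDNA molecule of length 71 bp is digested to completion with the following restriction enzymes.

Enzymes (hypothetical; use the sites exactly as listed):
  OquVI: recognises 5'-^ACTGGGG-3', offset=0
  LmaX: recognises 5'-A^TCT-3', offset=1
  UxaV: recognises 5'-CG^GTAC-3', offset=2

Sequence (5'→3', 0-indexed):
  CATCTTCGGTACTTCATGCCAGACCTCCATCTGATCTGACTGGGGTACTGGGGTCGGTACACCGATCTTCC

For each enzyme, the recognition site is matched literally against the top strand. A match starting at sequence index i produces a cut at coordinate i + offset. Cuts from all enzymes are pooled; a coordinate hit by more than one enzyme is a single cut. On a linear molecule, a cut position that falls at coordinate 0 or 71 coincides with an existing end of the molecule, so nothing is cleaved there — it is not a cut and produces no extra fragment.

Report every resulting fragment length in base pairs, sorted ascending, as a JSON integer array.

Site scan:
  OquVI ACTGGGG/0: at [38, 46] ⇒ [38, 46]
  LmaX ATCT/1: at [1, 28, 33, 64] ⇒ [2, 29, 34, 65]
  UxaV CGGTAC/2: at [6, 54] ⇒ [8, 56]

Pooled cuts: [2, 8, 29, 34, 38, 46, 56, 65]

Fragments:
  [0,2): 2 bp
  [2,8): 6 bp
  [8,29): 21 bp
  [29,34): 5 bp
  [34,38): 4 bp
  [38,46): 8 bp
  [46,56): 10 bp
  [56,65): 9 bp
  [65,71): 6 bp

[2,4,5,6,6,8,9,10,21]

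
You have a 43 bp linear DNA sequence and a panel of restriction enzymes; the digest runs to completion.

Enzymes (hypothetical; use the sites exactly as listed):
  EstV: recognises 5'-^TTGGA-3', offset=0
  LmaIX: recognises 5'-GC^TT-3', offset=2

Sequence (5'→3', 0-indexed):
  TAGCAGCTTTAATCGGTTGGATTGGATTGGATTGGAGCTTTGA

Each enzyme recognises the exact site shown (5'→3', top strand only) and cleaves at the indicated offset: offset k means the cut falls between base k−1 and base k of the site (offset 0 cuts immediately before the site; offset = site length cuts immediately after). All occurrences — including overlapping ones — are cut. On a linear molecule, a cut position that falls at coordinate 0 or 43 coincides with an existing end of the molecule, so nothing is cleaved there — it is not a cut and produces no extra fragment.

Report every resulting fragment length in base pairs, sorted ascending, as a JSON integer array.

[5,5,5,5,7,7,9]

Site scan:
  EstV (TTGGA, off=0): starts [16, 21, 26, 31] → cuts [16, 21, 26, 31]
  LmaIX (GCTT, off=2): starts [5, 36] → cuts [7, 38]

All cut coordinates (distinct, sorted): [7, 16, 21, 26, 31, 38]

Fragments:
  [0,7): 7 bp
  [7,16): 9 bp
  [16,21): 5 bp
  [21,26): 5 bp
  [26,31): 5 bp
  [31,38): 7 bp
  [38,43): 5 bp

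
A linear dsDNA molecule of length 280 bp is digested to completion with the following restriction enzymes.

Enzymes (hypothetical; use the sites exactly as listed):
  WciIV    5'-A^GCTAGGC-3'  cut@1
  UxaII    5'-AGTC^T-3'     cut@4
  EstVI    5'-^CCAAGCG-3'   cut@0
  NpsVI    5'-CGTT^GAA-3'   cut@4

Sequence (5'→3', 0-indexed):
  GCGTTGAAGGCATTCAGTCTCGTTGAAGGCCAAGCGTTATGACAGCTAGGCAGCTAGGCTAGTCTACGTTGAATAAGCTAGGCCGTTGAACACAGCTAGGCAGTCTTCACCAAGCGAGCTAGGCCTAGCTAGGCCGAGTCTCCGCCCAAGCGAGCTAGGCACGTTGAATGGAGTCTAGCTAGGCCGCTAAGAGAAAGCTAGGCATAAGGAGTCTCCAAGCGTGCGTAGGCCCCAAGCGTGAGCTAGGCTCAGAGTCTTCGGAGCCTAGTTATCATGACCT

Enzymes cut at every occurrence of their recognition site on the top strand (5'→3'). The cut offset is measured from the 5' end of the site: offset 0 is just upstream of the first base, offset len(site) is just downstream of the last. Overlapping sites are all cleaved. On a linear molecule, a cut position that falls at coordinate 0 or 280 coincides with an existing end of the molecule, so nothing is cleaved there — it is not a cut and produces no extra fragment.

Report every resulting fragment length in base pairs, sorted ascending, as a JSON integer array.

[1,2,4,5,5,5,5,6,6,7,8,8,8,10,10,10,11,11,12,12,13,14,15,15,17,17,19,24]

Scan for sites:
  WciIV AGCTAGGC/1: at [43, 51, 75, 93, 116, 126, 152, 176, 195, 240] ⇒ [44, 52, 76, 94, 117, 127, 153, 177, 196, 241]
  UxaII AGTCT/4: at [15, 60, 101, 136, 171, 209, 252] ⇒ [19, 64, 105, 140, 175, 213, 256]
  EstVI CCAAGCG/0: at [29, 109, 145, 214, 231] ⇒ [29, 109, 145, 214, 231]
  NpsVI CGTTGAA/4: at [1, 20, 66, 83, 161] ⇒ [5, 24, 70, 87, 165]

Pooled cuts: [5, 19, 24, 29, 44, 52, 64, 70, 76, 87, 94, 105, 109, 117, 127, 140, 145, 153, 165, 175, 177, 196, 213, 214, 231, 241, 256]

Fragment lengths:
  [0,5): 5 bp
  [5,19): 14 bp
  [19,24): 5 bp
  [24,29): 5 bp
  [29,44): 15 bp
  [44,52): 8 bp
  [52,64): 12 bp
  [64,70): 6 bp
  [70,76): 6 bp
  [76,87): 11 bp
  [87,94): 7 bp
  [94,105): 11 bp
  [105,109): 4 bp
  [109,117): 8 bp
  [117,127): 10 bp
  [127,140): 13 bp
  [140,145): 5 bp
  [145,153): 8 bp
  [153,165): 12 bp
  [165,175): 10 bp
  [175,177): 2 bp
  [177,196): 19 bp
  [196,213): 17 bp
  [213,214): 1 bp
  [214,231): 17 bp
  [231,241): 10 bp
  [241,256): 15 bp
  [256,280): 24 bp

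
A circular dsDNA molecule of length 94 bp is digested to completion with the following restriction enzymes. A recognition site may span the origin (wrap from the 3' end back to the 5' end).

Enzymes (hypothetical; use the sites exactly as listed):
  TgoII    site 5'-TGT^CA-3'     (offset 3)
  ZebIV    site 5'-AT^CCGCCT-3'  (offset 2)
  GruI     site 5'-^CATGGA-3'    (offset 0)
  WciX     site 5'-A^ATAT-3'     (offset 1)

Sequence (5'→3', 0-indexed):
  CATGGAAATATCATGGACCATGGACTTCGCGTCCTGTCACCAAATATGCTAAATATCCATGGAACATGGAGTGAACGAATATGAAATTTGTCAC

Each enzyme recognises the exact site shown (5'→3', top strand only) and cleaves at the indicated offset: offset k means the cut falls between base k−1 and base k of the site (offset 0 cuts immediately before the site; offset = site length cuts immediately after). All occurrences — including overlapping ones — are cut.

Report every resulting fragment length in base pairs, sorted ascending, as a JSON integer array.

[3,4,5,6,7,7,7,9,13,14,19]

Site scan:
  TgoII TGTCA/3: at [34, 88] ⇒ [37, 91]
  ZebIV (ATCCGCCT, off=2): no sites
  GruI CATGGA/0: at [0, 11, 18, 57, 64] ⇒ [0, 11, 18, 57, 64]
  WciX AATAT/1: at [6, 42, 51, 77] ⇒ [7, 43, 52, 78]

All cut coordinates (distinct, sorted): [0, 7, 11, 18, 37, 43, 52, 57, 64, 78, 91]

Fragments:
  0→7: 7 bp
  7→11: 4 bp
  11→18: 7 bp
  18→37: 19 bp
  37→43: 6 bp
  43→52: 9 bp
  52→57: 5 bp
  57→64: 7 bp
  64→78: 14 bp
  78→91: 13 bp
  91→0 (wrap): 94-91+0 = 3 bp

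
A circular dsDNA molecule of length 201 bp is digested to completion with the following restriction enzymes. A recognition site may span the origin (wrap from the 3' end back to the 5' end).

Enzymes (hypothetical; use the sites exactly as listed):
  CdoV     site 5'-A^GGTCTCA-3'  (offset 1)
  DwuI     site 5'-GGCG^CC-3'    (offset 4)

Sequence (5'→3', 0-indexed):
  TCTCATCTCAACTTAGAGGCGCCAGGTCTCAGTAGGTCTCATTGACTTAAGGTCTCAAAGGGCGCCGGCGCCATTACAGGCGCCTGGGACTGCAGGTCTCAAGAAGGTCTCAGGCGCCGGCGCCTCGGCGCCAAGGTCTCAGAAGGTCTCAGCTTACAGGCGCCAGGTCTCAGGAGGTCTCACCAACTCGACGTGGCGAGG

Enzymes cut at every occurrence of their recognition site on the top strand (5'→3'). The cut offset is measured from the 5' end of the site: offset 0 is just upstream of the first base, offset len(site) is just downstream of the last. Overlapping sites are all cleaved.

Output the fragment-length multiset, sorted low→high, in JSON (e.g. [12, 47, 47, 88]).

[3,3,4,6,6,8,10,10,10,11,11,12,12,14,16,18,23,24]

Scan for sites:
  CdoV AGGTCTCA/1: at [23, 33, 49, 93, 104, 133, 143, 164, 174, 198] ⇒ [24, 34, 50, 94, 105, 134, 144, 165, 175, 199]
  DwuI GGCGCC/4: at [17, 60, 66, 78, 112, 118, 126, 158] ⇒ [21, 64, 70, 82, 116, 122, 130, 162]

All cut coordinates (distinct, sorted): [21, 24, 34, 50, 64, 70, 82, 94, 105, 116, 122, 130, 134, 144, 162, 165, 175, 199]

Fragments:
  21→24: 3 bp
  24→34: 10 bp
  34→50: 16 bp
  50→64: 14 bp
  64→70: 6 bp
  70→82: 12 bp
  82→94: 12 bp
  94→105: 11 bp
  105→116: 11 bp
  116→122: 6 bp
  122→130: 8 bp
  130→134: 4 bp
  134→144: 10 bp
  144→162: 18 bp
  162→165: 3 bp
  165→175: 10 bp
  175→199: 24 bp
  199→21 (wrap): 201-199+21 = 23 bp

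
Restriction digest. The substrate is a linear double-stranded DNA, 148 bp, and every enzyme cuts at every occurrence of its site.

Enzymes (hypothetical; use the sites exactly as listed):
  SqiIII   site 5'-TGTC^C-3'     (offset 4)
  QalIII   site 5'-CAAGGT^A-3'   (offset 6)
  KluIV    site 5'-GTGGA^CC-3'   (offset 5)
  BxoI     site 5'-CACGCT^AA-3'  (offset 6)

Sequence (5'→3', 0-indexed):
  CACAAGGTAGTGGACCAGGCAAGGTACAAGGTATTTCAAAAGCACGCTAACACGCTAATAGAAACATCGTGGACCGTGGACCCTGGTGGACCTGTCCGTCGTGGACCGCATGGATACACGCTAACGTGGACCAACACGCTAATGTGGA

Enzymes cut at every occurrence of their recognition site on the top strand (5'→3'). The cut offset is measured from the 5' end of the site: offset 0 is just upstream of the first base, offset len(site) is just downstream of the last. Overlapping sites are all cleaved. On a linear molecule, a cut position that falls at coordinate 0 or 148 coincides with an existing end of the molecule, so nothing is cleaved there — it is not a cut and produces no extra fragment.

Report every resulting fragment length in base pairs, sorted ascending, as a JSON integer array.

Scan for sites:
  SqiIII (TGTCC, off=4): starts [92] → cuts [96]
  QalIII (CAAGGTA, off=6): starts [2, 19, 26] → cuts [8, 25, 32]
  KluIV (GTGGACC, off=5): starts [9, 68, 75, 85, 100, 125] → cuts [14, 73, 80, 90, 105, 130]
  BxoI (CACGCTAA, off=6): starts [42, 50, 116, 134] → cuts [48, 56, 122, 140]

Pooled cuts: [8, 14, 25, 32, 48, 56, 73, 80, 90, 96, 105, 122, 130, 140]

Fragments:
  [0,8): 8 bp
  [8,14): 6 bp
  [14,25): 11 bp
  [25,32): 7 bp
  [32,48): 16 bp
  [48,56): 8 bp
  [56,73): 17 bp
  [73,80): 7 bp
  [80,90): 10 bp
  [90,96): 6 bp
  [96,105): 9 bp
  [105,122): 17 bp
  [122,130): 8 bp
  [130,140): 10 bp
  [140,148): 8 bp

[6,6,7,7,8,8,8,8,9,10,10,11,16,17,17]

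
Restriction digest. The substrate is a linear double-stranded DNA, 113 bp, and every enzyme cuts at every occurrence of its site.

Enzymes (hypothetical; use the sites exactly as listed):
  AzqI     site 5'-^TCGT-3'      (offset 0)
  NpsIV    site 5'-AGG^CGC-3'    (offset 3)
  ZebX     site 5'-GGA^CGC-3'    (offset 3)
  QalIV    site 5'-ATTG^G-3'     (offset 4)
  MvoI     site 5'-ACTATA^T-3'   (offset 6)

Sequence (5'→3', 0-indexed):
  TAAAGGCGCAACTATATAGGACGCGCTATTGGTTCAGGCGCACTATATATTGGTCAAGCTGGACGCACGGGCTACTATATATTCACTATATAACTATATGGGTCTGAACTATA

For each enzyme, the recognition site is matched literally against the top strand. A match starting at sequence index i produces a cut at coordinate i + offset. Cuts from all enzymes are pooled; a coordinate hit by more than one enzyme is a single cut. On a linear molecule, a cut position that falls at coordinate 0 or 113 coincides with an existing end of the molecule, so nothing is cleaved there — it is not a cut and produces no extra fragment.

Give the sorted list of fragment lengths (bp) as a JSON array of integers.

[5,5,6,7,8,9,10,10,11,11,15,16]

Site scan:
  AzqI (TCGT, off=0): no sites
  NpsIV (AGGCGC, off=3): starts [3, 35] → cuts [6, 38]
  ZebX (GGACGC, off=3): starts [18, 60] → cuts [21, 63]
  QalIV (ATTGG, off=4): starts [27, 48] → cuts [31, 52]
  MvoI (ACTATAT, off=6): starts [10, 41, 73, 84, 92] → cuts [16, 47, 79, 90, 98]

All cut coordinates (distinct, sorted): [6, 16, 21, 31, 38, 47, 52, 63, 79, 90, 98]

Fragments:
  [0,6): 6 bp
  [6,16): 10 bp
  [16,21): 5 bp
  [21,31): 10 bp
  [31,38): 7 bp
  [38,47): 9 bp
  [47,52): 5 bp
  [52,63): 11 bp
  [63,79): 16 bp
  [79,90): 11 bp
  [90,98): 8 bp
  [98,113): 15 bp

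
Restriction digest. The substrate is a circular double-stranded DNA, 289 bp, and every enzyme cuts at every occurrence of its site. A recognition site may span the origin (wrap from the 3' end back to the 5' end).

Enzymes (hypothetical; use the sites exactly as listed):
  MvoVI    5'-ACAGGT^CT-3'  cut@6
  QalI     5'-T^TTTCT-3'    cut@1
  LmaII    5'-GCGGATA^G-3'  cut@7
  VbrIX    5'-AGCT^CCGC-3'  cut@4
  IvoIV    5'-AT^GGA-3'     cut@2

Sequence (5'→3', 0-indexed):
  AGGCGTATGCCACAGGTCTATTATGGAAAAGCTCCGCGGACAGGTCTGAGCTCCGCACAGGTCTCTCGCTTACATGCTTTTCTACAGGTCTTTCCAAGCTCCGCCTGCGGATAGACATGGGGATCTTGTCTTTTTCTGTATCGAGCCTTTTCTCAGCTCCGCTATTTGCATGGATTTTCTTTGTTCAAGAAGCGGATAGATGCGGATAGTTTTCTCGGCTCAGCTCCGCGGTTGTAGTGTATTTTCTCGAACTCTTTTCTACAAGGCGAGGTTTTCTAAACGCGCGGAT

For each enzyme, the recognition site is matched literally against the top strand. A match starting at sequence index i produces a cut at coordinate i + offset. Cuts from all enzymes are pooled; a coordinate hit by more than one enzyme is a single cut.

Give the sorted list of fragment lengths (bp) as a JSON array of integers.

[2,4,7,7,9,10,10,10,11,11,12,13,13,13,15,16,16,16,17,17,18,19,23]

Per-enzyme occurrences:
  MvoVI (ACAGGTCT, off=6): starts [11, 39, 56, 83] → cuts [17, 45, 62, 89]
  QalI (TTTTCT, off=1): starts [77, 131, 147, 174, 209, 241, 254, 271] → cuts [78, 132, 148, 175, 210, 242, 255, 272]
  LmaII (GCGGATAG, off=7): starts [106, 191, 201, 283] → cuts [1, 113, 198, 208]
  VbrIX (AGCTCCGC, off=4): starts [29, 48, 96, 154, 221] → cuts [33, 52, 100, 158, 225]
  IvoIV (ATGGA, off=2): starts [22, 169] → cuts [24, 171]

Pooled cuts: [1, 17, 24, 33, 45, 52, 62, 78, 89, 100, 113, 132, 148, 158, 171, 175, 198, 208, 210, 225, 242, 255, 272]

Fragment lengths:
  1→17: 16 bp
  17→24: 7 bp
  24→33: 9 bp
  33→45: 12 bp
  45→52: 7 bp
  52→62: 10 bp
  62→78: 16 bp
  78→89: 11 bp
  89→100: 11 bp
  100→113: 13 bp
  113→132: 19 bp
  132→148: 16 bp
  148→158: 10 bp
  158→171: 13 bp
  171→175: 4 bp
  175→198: 23 bp
  198→208: 10 bp
  208→210: 2 bp
  210→225: 15 bp
  225→242: 17 bp
  242→255: 13 bp
  255→272: 17 bp
  272→1 (wrap): 289-272+1 = 18 bp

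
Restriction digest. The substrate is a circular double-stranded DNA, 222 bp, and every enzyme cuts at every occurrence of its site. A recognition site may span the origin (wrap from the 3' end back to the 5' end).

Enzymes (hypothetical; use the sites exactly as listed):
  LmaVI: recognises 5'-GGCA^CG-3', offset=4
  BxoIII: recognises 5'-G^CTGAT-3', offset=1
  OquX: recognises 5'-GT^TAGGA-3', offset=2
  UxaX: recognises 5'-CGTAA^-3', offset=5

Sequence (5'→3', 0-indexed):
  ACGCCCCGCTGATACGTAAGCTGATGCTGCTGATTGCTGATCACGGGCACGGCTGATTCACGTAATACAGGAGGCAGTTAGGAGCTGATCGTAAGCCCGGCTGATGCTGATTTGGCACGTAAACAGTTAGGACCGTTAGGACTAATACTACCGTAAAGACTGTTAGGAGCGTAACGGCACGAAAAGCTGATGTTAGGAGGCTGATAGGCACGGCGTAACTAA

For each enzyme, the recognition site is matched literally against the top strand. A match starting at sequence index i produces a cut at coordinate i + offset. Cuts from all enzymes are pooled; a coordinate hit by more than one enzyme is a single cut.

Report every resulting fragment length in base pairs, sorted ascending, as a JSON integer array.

Per-enzyme occurrences:
  LmaVI GGCACG/4: at [45, 113, 175, 206] ⇒ [49, 117, 179, 210]
  BxoIII GCTGAT/1: at [7, 19, 28, 35, 51, 83, 99, 105, 185, 199] ⇒ [8, 20, 29, 36, 52, 84, 100, 106, 186, 200]
  OquX GTTAGGA/2: at [76, 125, 134, 161, 191] ⇒ [78, 127, 136, 163, 193]
  UxaX CGTAA/5: at [14, 60, 89, 117, 151, 169, 213] ⇒ [19, 65, 94, 122, 156, 174, 218]

Pooled cuts: [8, 19, 20, 29, 36, 49, 52, 65, 78, 84, 94, 100, 106, 117, 122, 127, 136, 156, 163, 174, 179, 186, 193, 200, 210, 218]

Fragment lengths:
  8→19: 11 bp
  19→20: 1 bp
  20→29: 9 bp
  29→36: 7 bp
  36→49: 13 bp
  49→52: 3 bp
  52→65: 13 bp
  65→78: 13 bp
  78→84: 6 bp
  84→94: 10 bp
  94→100: 6 bp
  100→106: 6 bp
  106→117: 11 bp
  117→122: 5 bp
  122→127: 5 bp
  127→136: 9 bp
  136→156: 20 bp
  156→163: 7 bp
  163→174: 11 bp
  174→179: 5 bp
  179→186: 7 bp
  186→193: 7 bp
  193→200: 7 bp
  200→210: 10 bp
  210→218: 8 bp
  218→8 (wrap): 222-218+8 = 12 bp

[1,3,5,5,5,6,6,6,7,7,7,7,7,8,9,9,10,10,11,11,11,12,13,13,13,20]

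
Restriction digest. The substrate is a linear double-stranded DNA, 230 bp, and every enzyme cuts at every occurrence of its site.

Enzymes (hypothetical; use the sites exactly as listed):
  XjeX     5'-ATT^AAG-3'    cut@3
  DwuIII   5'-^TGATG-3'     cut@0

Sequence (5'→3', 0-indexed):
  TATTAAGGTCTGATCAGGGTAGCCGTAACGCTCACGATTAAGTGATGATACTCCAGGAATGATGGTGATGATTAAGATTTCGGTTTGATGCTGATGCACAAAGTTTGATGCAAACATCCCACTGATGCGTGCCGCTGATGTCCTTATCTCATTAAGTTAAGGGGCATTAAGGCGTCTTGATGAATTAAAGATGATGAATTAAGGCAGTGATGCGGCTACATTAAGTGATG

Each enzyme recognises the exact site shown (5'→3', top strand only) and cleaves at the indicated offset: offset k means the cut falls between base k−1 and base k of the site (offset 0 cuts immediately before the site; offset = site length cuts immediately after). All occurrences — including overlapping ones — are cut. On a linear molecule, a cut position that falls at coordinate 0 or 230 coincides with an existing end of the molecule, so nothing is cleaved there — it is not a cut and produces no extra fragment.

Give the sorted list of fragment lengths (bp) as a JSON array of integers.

Per-enzyme occurrences:
  XjeX (ATTAAG, off=3): starts [1, 36, 70, 150, 165, 197, 219] → cuts [4, 39, 73, 153, 168, 200, 222]
  DwuIII (TGATG, off=0): starts [42, 59, 65, 85, 91, 105, 122, 135, 177, 191, 207, 225] → cuts [42, 59, 65, 85, 91, 105, 122, 135, 177, 191, 207, 225]

All cut coordinates (distinct, sorted): [4, 39, 42, 59, 65, 73, 85, 91, 105, 122, 135, 153, 168, 177, 191, 200, 207, 222, 225]

Fragments:
  [0,4): 4 bp
  [4,39): 35 bp
  [39,42): 3 bp
  [42,59): 17 bp
  [59,65): 6 bp
  [65,73): 8 bp
  [73,85): 12 bp
  [85,91): 6 bp
  [91,105): 14 bp
  [105,122): 17 bp
  [122,135): 13 bp
  [135,153): 18 bp
  [153,168): 15 bp
  [168,177): 9 bp
  [177,191): 14 bp
  [191,200): 9 bp
  [200,207): 7 bp
  [207,222): 15 bp
  [222,225): 3 bp
  [225,230): 5 bp

[3,3,4,5,6,6,7,8,9,9,12,13,14,14,15,15,17,17,18,35]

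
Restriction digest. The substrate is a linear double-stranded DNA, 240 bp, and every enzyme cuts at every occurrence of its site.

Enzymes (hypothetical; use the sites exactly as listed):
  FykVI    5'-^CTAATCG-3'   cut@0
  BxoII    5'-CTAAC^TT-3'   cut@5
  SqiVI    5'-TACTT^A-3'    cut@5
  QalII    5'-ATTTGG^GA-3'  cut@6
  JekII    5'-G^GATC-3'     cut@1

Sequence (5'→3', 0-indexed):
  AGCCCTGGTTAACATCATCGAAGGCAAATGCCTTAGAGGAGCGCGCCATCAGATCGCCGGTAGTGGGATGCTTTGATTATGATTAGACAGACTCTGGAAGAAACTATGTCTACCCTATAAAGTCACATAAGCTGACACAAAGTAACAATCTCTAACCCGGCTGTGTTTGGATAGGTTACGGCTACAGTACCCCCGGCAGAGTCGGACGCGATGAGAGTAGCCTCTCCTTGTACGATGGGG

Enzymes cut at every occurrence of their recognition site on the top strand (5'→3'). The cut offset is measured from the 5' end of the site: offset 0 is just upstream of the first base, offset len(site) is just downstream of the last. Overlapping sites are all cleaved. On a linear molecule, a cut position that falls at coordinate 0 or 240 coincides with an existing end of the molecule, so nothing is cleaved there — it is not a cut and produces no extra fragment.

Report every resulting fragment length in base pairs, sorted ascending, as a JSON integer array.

Site scan:
  FykVI (CTAATCG, off=0): no sites
  BxoII (CTAACTT, off=5): no sites
  SqiVI (TACTTA, off=5): no sites
  QalII (ATTTGGGA, off=6): no sites
  JekII (GGATC, off=1): no sites

Pooled cuts: ∅

Fragments:
  no cuts → one linear fragment of 240 bp

[240]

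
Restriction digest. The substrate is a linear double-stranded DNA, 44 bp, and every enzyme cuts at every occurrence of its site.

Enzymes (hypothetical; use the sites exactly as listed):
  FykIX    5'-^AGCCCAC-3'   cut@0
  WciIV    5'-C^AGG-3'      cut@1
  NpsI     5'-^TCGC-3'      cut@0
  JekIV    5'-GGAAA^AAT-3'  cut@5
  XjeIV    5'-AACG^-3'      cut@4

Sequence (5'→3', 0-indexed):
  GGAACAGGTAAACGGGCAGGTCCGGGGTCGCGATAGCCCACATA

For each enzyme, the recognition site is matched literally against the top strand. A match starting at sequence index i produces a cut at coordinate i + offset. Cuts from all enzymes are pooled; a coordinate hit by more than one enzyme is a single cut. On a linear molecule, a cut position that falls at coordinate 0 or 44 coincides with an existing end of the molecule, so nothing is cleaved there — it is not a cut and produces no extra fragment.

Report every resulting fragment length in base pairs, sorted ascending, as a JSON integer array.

[3,5,7,9,10,10]

Site scan:
  FykIX (AGCCCAC, off=0): starts [34] → cuts [34]
  WciIV (CAGG, off=1): starts [4, 16] → cuts [5, 17]
  NpsI (TCGC, off=0): starts [27] → cuts [27]
  JekIV (GGAAAAAT, off=5): no sites
  XjeIV (AACG, off=4): starts [10] → cuts [14]

Pooled cuts: [5, 14, 17, 27, 34]

Fragment lengths:
  [0,5): 5 bp
  [5,14): 9 bp
  [14,17): 3 bp
  [17,27): 10 bp
  [27,34): 7 bp
  [34,44): 10 bp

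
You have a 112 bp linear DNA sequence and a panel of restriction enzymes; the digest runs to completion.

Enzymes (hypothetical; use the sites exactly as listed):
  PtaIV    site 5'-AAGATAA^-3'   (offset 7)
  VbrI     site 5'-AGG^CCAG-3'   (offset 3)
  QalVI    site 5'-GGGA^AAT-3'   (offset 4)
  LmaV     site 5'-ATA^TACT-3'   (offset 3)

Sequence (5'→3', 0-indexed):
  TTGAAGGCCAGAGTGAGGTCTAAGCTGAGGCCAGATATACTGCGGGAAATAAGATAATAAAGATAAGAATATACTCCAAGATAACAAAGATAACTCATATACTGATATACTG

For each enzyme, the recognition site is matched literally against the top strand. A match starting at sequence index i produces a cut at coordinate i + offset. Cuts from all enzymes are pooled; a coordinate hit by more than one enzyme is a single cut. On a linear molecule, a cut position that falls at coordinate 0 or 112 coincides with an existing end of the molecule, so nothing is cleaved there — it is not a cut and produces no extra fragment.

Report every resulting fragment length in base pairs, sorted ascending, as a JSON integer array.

Site scan:
  PtaIV AAGATAA/7: at [50, 59, 77, 86] ⇒ [57, 66, 84, 93]
  VbrI AGGCCAG/3: at [4, 27] ⇒ [7, 30]
  QalVI GGGAAAT/4: at [43] ⇒ [47]
  LmaV ATATACT/3: at [34, 68, 96, 104] ⇒ [37, 71, 99, 107]

All cut coordinates (distinct, sorted): [7, 30, 37, 47, 57, 66, 71, 84, 93, 99, 107]

Fragment lengths:
  [0,7): 7 bp
  [7,30): 23 bp
  [30,37): 7 bp
  [37,47): 10 bp
  [47,57): 10 bp
  [57,66): 9 bp
  [66,71): 5 bp
  [71,84): 13 bp
  [84,93): 9 bp
  [93,99): 6 bp
  [99,107): 8 bp
  [107,112): 5 bp

[5,5,6,7,7,8,9,9,10,10,13,23]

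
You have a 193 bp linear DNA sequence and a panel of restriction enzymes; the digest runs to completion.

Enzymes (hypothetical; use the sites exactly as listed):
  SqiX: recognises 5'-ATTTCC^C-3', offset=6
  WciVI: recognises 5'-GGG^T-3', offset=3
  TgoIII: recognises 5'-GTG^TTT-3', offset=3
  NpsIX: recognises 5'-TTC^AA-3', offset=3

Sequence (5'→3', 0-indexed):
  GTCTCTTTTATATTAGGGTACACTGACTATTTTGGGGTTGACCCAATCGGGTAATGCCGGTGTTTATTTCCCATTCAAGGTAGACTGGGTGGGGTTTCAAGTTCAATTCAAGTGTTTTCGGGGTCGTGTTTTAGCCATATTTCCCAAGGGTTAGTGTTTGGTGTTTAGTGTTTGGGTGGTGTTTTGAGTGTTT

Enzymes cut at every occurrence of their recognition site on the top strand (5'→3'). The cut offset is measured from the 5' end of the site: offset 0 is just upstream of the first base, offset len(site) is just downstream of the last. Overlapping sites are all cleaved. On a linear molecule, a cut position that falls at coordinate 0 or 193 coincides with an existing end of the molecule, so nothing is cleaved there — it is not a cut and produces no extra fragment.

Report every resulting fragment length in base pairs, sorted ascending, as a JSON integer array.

Site scan:
  SqiX (ATTTCCC, off=6): starts [65, 138] → cuts [71, 144]
  WciVI (GGGT, off=3): starts [15, 34, 48, 86, 91, 120, 147, 173] → cuts [18, 37, 51, 89, 94, 123, 150, 176]
  TgoIII (GTGTTT, off=3): starts [59, 111, 125, 153, 160, 167, 178, 187] → cuts [62, 114, 128, 156, 163, 170, 181, 190]
  NpsIX (TTCAA, off=3): starts [73, 95, 101, 106] → cuts [76, 98, 104, 109]

All cut coordinates (distinct, sorted): [18, 37, 51, 62, 71, 76, 89, 94, 98, 104, 109, 114, 123, 128, 144, 150, 156, 163, 170, 176, 181, 190]

Fragment lengths:
  [0,18): 18 bp
  [18,37): 19 bp
  [37,51): 14 bp
  [51,62): 11 bp
  [62,71): 9 bp
  [71,76): 5 bp
  [76,89): 13 bp
  [89,94): 5 bp
  [94,98): 4 bp
  [98,104): 6 bp
  [104,109): 5 bp
  [109,114): 5 bp
  [114,123): 9 bp
  [123,128): 5 bp
  [128,144): 16 bp
  [144,150): 6 bp
  [150,156): 6 bp
  [156,163): 7 bp
  [163,170): 7 bp
  [170,176): 6 bp
  [176,181): 5 bp
  [181,190): 9 bp
  [190,193): 3 bp

[3,4,5,5,5,5,5,5,6,6,6,6,7,7,9,9,9,11,13,14,16,18,19]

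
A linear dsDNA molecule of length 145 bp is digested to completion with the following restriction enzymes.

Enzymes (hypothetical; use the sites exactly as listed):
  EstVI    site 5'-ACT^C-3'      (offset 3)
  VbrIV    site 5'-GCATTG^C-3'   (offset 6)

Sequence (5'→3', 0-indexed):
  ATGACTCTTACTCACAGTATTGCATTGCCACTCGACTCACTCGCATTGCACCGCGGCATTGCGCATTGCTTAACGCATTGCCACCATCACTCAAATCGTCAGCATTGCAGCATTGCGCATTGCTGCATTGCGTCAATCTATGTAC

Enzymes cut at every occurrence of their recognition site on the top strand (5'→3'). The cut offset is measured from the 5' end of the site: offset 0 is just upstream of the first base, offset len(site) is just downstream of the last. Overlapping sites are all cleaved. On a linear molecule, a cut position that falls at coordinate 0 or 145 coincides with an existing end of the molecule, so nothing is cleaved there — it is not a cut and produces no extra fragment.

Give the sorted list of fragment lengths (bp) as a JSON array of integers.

Scan for sites:
  EstVI (ACTC, off=3): starts [3, 9, 29, 34, 38, 88] → cuts [6, 12, 32, 37, 41, 91]
  VbrIV (GCATTGC, off=6): starts [21, 42, 55, 62, 74, 101, 109, 116, 124] → cuts [27, 48, 61, 68, 80, 107, 115, 122, 130]

All cut coordinates (distinct, sorted): [6, 12, 27, 32, 37, 41, 48, 61, 68, 80, 91, 107, 115, 122, 130]

Fragments:
  [0,6): 6 bp
  [6,12): 6 bp
  [12,27): 15 bp
  [27,32): 5 bp
  [32,37): 5 bp
  [37,41): 4 bp
  [41,48): 7 bp
  [48,61): 13 bp
  [61,68): 7 bp
  [68,80): 12 bp
  [80,91): 11 bp
  [91,107): 16 bp
  [107,115): 8 bp
  [115,122): 7 bp
  [122,130): 8 bp
  [130,145): 15 bp

[4,5,5,6,6,7,7,7,8,8,11,12,13,15,15,16]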